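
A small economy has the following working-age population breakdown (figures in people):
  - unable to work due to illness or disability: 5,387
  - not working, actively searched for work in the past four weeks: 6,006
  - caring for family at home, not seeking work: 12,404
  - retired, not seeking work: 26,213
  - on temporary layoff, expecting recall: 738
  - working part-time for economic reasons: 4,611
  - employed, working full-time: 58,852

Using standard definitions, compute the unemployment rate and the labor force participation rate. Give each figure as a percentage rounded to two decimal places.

Employed = 4,611 + 58,852 = 63,463 (anyone who worked, including part-time for economic reasons, counts as employed).
Unemployed = 6,006 + 738 = 6,744 (jobless and actively searching, or on temporary layoff).
Labor force = 63,463 + 6,744 = 70,207.
Not in labor force = 5,387 + 12,404 + 26,213 = 44,004 (those not working and not actively searching are outside the labor force).
Civilian working-age population = 70,207 + 44,004 = 114,211.
Unemployment rate = 6,744 / 70,207 = 9.61%.
Labor force participation rate = 70,207 / 114,211 = 61.47%.

Unemployment rate ≈ 9.61%; labor force participation rate ≈ 61.47%.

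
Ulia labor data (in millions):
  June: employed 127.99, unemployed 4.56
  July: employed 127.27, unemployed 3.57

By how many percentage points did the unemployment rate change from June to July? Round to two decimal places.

June: labor force = 127.99 + 4.56 = 132.55; u = 4.56/132.55 = 3.44%.
July: labor force = 127.27 + 3.57 = 130.84; u = 3.57/130.84 = 2.73%.
Change = 2.73% − 3.44% = −0.71 pp.

The unemployment rate changed by −0.71 percentage points.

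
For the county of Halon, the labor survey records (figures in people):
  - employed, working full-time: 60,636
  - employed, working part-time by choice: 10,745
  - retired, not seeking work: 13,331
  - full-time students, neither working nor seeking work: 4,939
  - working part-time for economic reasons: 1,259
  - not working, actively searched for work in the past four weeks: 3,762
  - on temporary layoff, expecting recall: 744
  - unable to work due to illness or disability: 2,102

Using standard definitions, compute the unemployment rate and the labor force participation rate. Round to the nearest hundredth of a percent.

Employed = 60,636 + 10,745 + 1,259 = 72,640 (anyone who worked, including part-time for economic reasons, counts as employed).
Unemployed = 3,762 + 744 = 4,506 (jobless and actively searching, or on temporary layoff).
Labor force = 72,640 + 4,506 = 77,146.
Not in labor force = 13,331 + 4,939 + 2,102 = 20,372 (those not working and not actively searching are outside the labor force).
Civilian working-age population = 77,146 + 20,372 = 97,518.
Unemployment rate = 4,506 / 77,146 = 5.84%.
Labor force participation rate = 77,146 / 97,518 = 79.11%.

Unemployment rate ≈ 5.84%; labor force participation rate ≈ 79.11%.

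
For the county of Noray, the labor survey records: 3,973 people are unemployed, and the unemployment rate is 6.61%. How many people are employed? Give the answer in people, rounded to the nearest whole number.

Labor force = U / u = 3,973 / 0.0661 ≈ 60,106.
Employed = labor force − unemployed = 60,106 − 3,973 = 56,133.

About 56,133 are employed.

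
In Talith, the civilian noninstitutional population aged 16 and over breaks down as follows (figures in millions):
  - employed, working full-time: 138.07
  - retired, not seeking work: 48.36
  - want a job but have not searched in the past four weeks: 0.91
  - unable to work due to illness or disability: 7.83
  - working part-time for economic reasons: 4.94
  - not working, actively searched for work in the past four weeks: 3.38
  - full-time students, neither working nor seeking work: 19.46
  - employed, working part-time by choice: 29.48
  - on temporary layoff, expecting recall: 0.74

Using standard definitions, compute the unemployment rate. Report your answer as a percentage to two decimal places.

Unemployment rate ≈ 2.33%.

Employed = 138.07 + 4.94 + 29.48 = 172.49 million (anyone who worked, including part-time for economic reasons, counts as employed).
Unemployed = 3.38 + 0.74 = 4.12 million (jobless and actively searching, or on temporary layoff).
Labor force = 172.49 + 4.12 = 176.61 million.
Unemployment rate = 4.12 / 176.61 = 2.33%.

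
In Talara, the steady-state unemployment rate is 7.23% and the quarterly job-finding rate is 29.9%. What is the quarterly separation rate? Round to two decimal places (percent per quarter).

From u* = s/(s+f): s = u·f/(1−u).
s = 0.0723 × 29.9 / (1 − 0.0723) = 2.1618 / 0.9277 ≈ 2.33% per quarter.

Separation rate ≈ 2.33% per quarter.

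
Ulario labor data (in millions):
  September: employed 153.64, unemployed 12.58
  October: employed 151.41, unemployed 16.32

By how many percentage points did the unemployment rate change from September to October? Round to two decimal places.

September: labor force = 153.64 + 12.58 = 166.22; u = 12.58/166.22 = 7.57%.
October: labor force = 151.41 + 16.32 = 167.73; u = 16.32/167.73 = 9.73%.
Change = 9.73% − 7.57% = +2.16 pp.

The unemployment rate changed by +2.16 percentage points.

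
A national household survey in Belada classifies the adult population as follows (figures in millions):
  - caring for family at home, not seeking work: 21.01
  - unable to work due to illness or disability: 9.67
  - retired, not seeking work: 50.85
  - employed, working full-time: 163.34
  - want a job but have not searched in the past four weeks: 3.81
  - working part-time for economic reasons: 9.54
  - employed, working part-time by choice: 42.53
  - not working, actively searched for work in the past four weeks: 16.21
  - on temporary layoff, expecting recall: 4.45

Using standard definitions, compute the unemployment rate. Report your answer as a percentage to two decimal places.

Employed = 163.34 + 9.54 + 42.53 = 215.41 million (anyone who worked, including part-time for economic reasons, counts as employed).
Unemployed = 16.21 + 4.45 = 20.66 million (jobless and actively searching, or on temporary layoff).
Labor force = 215.41 + 20.66 = 236.07 million.
Unemployment rate = 20.66 / 236.07 = 8.75%.

Unemployment rate ≈ 8.75%.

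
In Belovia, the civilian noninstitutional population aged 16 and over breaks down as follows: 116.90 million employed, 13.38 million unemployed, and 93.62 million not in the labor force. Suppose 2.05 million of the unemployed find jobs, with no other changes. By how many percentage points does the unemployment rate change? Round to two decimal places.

Initially, labor force = 116.90 + 13.38 = 130.28 million, so u = 13.38/130.28 = 10.27%.
After the change, unemployed falls and employed rises by 2.05; labor force unchanged → E = 118.95, U = 11.33, labor force = 130.28 million.
New unemployment rate = 11.33 / 130.28 = 8.70%.
Change = 8.70% − 10.27% = −1.57 percentage points.

The unemployment rate changes by −1.57 percentage points.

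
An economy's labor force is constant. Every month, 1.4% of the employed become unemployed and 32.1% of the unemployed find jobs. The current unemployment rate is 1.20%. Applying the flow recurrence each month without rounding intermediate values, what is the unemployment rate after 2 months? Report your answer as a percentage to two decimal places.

With a fixed labor force, u_{t+1} = u_t + s·(1−u_t) − f·u_t = u_t·(1−s−f) + s.
Here 1−s−f = 0.665 and s = 0.014.
u_1 = 0.012000 × 0.665 + 0.014 = 0.021980.
u_2 = 0.021980 × 0.665 + 0.014 = 0.028617.

Unemployment rate after two months ≈ 2.86%.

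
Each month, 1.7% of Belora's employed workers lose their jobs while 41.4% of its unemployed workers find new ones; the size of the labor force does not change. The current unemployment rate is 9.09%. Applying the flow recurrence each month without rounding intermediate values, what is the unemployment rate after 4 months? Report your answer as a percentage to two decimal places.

With a fixed labor force, u_{t+1} = u_t + s·(1−u_t) − f·u_t = u_t·(1−s−f) + s.
Here 1−s−f = 0.569 and s = 0.017.
u_1 = 0.090900 × 0.569 + 0.017 = 0.068722.
u_2 = 0.068722 × 0.569 + 0.017 = 0.056103.
u_3 = 0.056103 × 0.569 + 0.017 = 0.048923.
u_4 = 0.048923 × 0.569 + 0.017 = 0.044837.

Unemployment rate after four months ≈ 4.48%.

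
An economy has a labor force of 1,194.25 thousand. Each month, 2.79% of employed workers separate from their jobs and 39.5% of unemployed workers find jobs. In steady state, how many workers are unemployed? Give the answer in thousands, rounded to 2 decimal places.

About 78.79 thousand are unemployed in steady state.

Steady-state unemployment rate u* = s/(s+f) = 2.79/(2.79+39.5) = 0.065973.
Unemployed = u* × labor force = 0.065973 × 1,194.25 ≈ 78.79 thousand.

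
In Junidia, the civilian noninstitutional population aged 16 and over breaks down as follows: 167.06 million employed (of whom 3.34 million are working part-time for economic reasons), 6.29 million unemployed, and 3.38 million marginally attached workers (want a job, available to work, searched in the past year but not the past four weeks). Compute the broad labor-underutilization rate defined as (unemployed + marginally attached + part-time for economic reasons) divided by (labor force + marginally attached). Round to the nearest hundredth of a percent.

Broad underutilization rate ≈ 7.36%.

Labor force = 167.06 + 6.29 = 173.35 million.
Numerator = 6.29 + 3.38 + 3.34 = 13.01 million.
Denominator = 173.35 + 3.38 = 176.73 million.
Broad rate = 13.01 / 176.73 = 7.36%.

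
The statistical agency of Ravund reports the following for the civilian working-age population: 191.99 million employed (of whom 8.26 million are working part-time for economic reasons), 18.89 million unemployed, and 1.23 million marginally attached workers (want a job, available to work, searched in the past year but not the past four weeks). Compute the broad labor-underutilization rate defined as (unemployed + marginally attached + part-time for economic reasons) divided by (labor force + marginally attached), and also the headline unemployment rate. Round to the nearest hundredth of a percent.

Labor force = 191.99 + 18.89 = 210.88 million.
Numerator = 18.89 + 1.23 + 8.26 = 28.38 million.
Denominator = 210.88 + 1.23 = 212.11 million.
Broad rate = 28.38 / 212.11 = 13.38%.
Headline unemployment rate = 18.89 / 210.88 = 8.96%.

Broad underutilization rate ≈ 13.38%; headline unemployment rate ≈ 8.96%.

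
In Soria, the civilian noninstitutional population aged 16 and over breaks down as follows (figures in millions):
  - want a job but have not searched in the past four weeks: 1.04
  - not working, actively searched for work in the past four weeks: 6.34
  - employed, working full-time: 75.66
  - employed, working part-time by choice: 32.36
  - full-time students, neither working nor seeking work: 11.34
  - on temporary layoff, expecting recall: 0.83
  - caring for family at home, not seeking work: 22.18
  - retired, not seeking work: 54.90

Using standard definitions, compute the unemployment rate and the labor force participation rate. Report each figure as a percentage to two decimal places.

Unemployment rate ≈ 6.22%; labor force participation rate ≈ 56.29%.

Employed = 75.66 + 32.36 = 108.02 million.
Unemployed = 6.34 + 0.83 = 7.17 million (jobless and actively searching, or on temporary layoff).
Labor force = 108.02 + 7.17 = 115.19 million.
Not in labor force = 1.04 + 11.34 + 22.18 + 54.90 = 89.46 million (those not working and not actively searching are outside the labor force — including those who want a job but have given up searching).
Civilian working-age population = 115.19 + 89.46 = 204.65 million.
Unemployment rate = 7.17 / 115.19 = 6.22%.
Labor force participation rate = 115.19 / 204.65 = 56.29%.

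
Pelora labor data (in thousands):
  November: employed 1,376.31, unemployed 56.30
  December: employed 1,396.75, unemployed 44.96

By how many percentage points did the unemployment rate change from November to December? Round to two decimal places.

November: labor force = 1,376.31 + 56.30 = 1,432.61; u = 56.30/1,432.61 = 3.93%.
December: labor force = 1,396.75 + 44.96 = 1,441.71; u = 44.96/1,441.71 = 3.12%.
Change = 3.12% − 3.93% = −0.81 pp.

The unemployment rate changed by −0.81 percentage points.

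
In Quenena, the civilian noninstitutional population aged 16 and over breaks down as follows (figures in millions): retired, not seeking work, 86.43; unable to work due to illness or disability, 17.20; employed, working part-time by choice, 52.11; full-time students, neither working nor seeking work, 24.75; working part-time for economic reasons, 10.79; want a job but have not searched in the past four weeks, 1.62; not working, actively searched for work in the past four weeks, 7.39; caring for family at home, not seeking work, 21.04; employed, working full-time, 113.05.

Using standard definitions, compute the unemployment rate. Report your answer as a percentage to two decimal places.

Unemployment rate ≈ 4.03%.

Employed = 52.11 + 10.79 + 113.05 = 175.95 million (anyone who worked, including part-time for economic reasons, counts as employed).
Unemployed = 7.39 million.
Labor force = 175.95 + 7.39 = 183.34 million.
Unemployment rate = 7.39 / 183.34 = 4.03%.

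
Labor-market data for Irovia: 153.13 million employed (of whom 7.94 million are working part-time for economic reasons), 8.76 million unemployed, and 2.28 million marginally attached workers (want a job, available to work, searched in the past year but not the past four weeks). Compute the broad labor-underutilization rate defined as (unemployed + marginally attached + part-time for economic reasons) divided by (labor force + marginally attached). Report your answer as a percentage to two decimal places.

Labor force = 153.13 + 8.76 = 161.89 million.
Numerator = 8.76 + 2.28 + 7.94 = 18.98 million.
Denominator = 161.89 + 2.28 = 164.17 million.
Broad rate = 18.98 / 164.17 = 11.56%.

Broad underutilization rate ≈ 11.56%.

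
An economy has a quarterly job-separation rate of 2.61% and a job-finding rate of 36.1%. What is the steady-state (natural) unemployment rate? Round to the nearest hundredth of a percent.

Steady-state unemployment rate ≈ 6.74%.

At steady state the flows balance: s·E = f·U, so U/(E+U) = s/(s+f).
u* = 2.61 / (2.61 + 36.1) = 2.61 / 38.71 = 6.74%.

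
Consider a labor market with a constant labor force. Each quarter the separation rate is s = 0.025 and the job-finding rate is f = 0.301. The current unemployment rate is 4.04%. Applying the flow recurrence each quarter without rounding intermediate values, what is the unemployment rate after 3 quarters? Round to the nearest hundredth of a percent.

Unemployment rate after three quarters ≈ 6.56%.

With a fixed labor force, u_{t+1} = u_t + s·(1−u_t) − f·u_t = u_t·(1−s−f) + s.
Here 1−s−f = 0.674 and s = 0.025.
u_1 = 0.040400 × 0.674 + 0.025 = 0.052230.
u_2 = 0.052230 × 0.674 + 0.025 = 0.060203.
u_3 = 0.060203 × 0.674 + 0.025 = 0.065577.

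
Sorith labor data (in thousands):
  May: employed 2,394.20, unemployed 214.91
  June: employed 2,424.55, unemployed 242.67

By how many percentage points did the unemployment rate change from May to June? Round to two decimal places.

May: labor force = 2,394.20 + 214.91 = 2,609.11; u = 214.91/2,609.11 = 8.24%.
June: labor force = 2,424.55 + 242.67 = 2,667.22; u = 242.67/2,667.22 = 9.10%.
Change = 9.10% − 8.24% = +0.86 pp.

The unemployment rate changed by +0.86 percentage points.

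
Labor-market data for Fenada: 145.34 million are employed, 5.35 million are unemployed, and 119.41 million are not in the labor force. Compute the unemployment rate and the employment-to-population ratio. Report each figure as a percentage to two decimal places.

Labor force = employed + unemployed = 145.34 + 5.35 = 150.69 million.
Working-age population = 150.69 + 119.41 = 270.10 million.
Unemployment rate = 5.35 / 150.69 = 3.55%.
Employment-population ratio = 145.34 / 270.10 = 53.81%.

Unemployment rate ≈ 3.55%; employment-population ratio ≈ 53.81%.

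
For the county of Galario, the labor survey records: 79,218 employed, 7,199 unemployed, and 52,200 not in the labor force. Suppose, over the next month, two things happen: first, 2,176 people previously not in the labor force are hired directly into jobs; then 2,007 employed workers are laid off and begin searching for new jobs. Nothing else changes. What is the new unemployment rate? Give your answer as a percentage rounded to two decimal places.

New unemployment rate ≈ 10.39%.

Initially, labor force = 79,218 + 7,199 = 86,417, so u = 7,199/86,417 = 8.33%.
After the first change, employed and labor force both rise by 2,176; unemployed unchanged → E = 81,394, U = 7,199, labor force = 88,593.
After the second change, employed falls and unemployed rises by 2,007; labor force unchanged → E = 79,387, U = 9,206, labor force = 88,593.
New unemployment rate = 9,206 / 88,593 = 10.39%.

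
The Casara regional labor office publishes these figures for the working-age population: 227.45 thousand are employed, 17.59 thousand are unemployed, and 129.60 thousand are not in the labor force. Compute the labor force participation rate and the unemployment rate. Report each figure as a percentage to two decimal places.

Labor force participation rate ≈ 65.41%; unemployment rate ≈ 7.18%.

Labor force = employed + unemployed = 227.45 + 17.59 = 245.04 thousand.
Working-age population = 245.04 + 129.60 = 374.64 thousand.
Unemployment rate = 17.59 / 245.04 = 7.18%.
Labor force participation rate = 245.04 / 374.64 = 65.41%.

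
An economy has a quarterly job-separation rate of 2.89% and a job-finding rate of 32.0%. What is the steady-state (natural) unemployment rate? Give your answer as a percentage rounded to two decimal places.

Steady-state unemployment rate ≈ 8.28%.

At steady state the flows balance: s·E = f·U, so U/(E+U) = s/(s+f).
u* = 2.89 / (2.89 + 32.0) = 2.89 / 34.89 = 8.28%.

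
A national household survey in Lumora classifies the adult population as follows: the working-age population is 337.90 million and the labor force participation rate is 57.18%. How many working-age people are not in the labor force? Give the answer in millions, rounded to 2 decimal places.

Share not in the labor force = 1 − 0.5718 = 0.4282.
Not in labor force = 0.4282 × 337.90 ≈ 144.69 million.

About 144.69 million are not in the labor force.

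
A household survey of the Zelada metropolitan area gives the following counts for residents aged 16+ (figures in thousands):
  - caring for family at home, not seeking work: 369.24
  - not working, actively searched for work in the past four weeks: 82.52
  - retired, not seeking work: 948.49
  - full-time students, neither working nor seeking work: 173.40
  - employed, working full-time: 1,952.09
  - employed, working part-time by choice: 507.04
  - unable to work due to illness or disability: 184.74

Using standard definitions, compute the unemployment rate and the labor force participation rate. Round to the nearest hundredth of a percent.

Unemployment rate ≈ 3.25%; labor force participation rate ≈ 60.26%.

Employed = 1,952.09 + 507.04 = 2,459.13 thousand.
Unemployed = 82.52 thousand.
Labor force = 2,459.13 + 82.52 = 2,541.65 thousand.
Not in labor force = 369.24 + 948.49 + 173.40 + 184.74 = 1,675.87 thousand (those not working and not actively searching are outside the labor force).
Civilian working-age population = 2,541.65 + 1,675.87 = 4,217.52 thousand.
Unemployment rate = 82.52 / 2,541.65 = 3.25%.
Labor force participation rate = 2,541.65 / 4,217.52 = 60.26%.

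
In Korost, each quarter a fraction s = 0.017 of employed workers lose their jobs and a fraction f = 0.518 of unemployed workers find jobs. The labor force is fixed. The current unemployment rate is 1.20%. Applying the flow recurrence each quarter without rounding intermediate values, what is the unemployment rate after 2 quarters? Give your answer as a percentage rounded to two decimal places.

Unemployment rate after two quarters ≈ 2.75%.

With a fixed labor force, u_{t+1} = u_t + s·(1−u_t) − f·u_t = u_t·(1−s−f) + s.
Here 1−s−f = 0.465 and s = 0.017.
u_1 = 0.012000 × 0.465 + 0.017 = 0.022580.
u_2 = 0.022580 × 0.465 + 0.017 = 0.027500.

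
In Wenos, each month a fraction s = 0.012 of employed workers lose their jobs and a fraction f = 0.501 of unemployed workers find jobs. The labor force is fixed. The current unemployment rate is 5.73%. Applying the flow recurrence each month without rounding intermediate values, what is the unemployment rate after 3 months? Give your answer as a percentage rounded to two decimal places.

With a fixed labor force, u_{t+1} = u_t + s·(1−u_t) − f·u_t = u_t·(1−s−f) + s.
Here 1−s−f = 0.487 and s = 0.012.
u_1 = 0.057300 × 0.487 + 0.012 = 0.039905.
u_2 = 0.039905 × 0.487 + 0.012 = 0.031434.
u_3 = 0.031434 × 0.487 + 0.012 = 0.027308.

Unemployment rate after three months ≈ 2.73%.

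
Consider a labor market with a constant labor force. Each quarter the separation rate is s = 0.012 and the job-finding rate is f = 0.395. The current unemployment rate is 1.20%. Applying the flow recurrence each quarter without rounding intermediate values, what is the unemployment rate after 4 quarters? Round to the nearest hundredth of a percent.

Unemployment rate after four quarters ≈ 2.73%.

With a fixed labor force, u_{t+1} = u_t + s·(1−u_t) − f·u_t = u_t·(1−s−f) + s.
Here 1−s−f = 0.593 and s = 0.012.
u_1 = 0.012000 × 0.593 + 0.012 = 0.019116.
u_2 = 0.019116 × 0.593 + 0.012 = 0.023336.
u_3 = 0.023336 × 0.593 + 0.012 = 0.025838.
u_4 = 0.025838 × 0.593 + 0.012 = 0.027322.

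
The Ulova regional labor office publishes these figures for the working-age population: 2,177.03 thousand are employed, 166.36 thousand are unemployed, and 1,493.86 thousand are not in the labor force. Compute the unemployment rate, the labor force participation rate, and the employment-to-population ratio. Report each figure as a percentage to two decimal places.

Unemployment rate ≈ 7.10%; labor force participation rate ≈ 61.07%; employment-population ratio ≈ 56.73%.

Labor force = employed + unemployed = 2,177.03 + 166.36 = 2,343.39 thousand.
Working-age population = 2,343.39 + 1,493.86 = 3,837.25 thousand.
Unemployment rate = 166.36 / 2,343.39 = 7.10%.
Labor force participation rate = 2,343.39 / 3,837.25 = 61.07%.
Employment-population ratio = 2,177.03 / 3,837.25 = 56.73%.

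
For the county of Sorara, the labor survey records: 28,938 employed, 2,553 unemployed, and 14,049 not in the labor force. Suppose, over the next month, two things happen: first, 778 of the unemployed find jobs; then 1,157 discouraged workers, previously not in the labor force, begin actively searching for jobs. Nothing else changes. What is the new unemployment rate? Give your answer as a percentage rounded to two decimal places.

Initially, labor force = 28,938 + 2,553 = 31,491, so u = 2,553/31,491 = 8.11%.
After the first change, unemployed falls and employed rises by 778; labor force unchanged → E = 29,716, U = 1,775, labor force = 31,491.
After the second change, unemployed and labor force both rise by 1,157 → E = 29,716, U = 2,932, labor force = 32,648.
New unemployment rate = 2,932 / 32,648 = 8.98%.

New unemployment rate ≈ 8.98%.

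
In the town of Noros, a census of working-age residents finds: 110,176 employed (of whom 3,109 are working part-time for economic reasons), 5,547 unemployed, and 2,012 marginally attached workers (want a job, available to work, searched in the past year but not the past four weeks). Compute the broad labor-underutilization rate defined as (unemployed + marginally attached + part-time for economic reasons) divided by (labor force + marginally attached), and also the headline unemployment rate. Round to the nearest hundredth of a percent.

Labor force = 110,176 + 5,547 = 115,723.
Numerator = 5,547 + 2,012 + 3,109 = 10,668.
Denominator = 115,723 + 2,012 = 117,735.
Broad rate = 10,668 / 117,735 = 9.06%.
Headline unemployment rate = 5,547 / 115,723 = 4.79%.

Broad underutilization rate ≈ 9.06%; headline unemployment rate ≈ 4.79%.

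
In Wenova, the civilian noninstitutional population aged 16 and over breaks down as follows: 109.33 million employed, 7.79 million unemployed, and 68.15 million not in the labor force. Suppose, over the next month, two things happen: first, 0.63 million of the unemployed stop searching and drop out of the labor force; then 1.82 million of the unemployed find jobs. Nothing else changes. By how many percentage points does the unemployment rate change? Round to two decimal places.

Initially, labor force = 109.33 + 7.79 = 117.12 million, so u = 7.79/117.12 = 6.65%.
After the first change, unemployed and labor force both fall by 0.63 → E = 109.33, U = 7.16, labor force = 116.49 million.
After the second change, unemployed falls and employed rises by 1.82; labor force unchanged → E = 111.15, U = 5.34, labor force = 116.49 million.
New unemployment rate = 5.34 / 116.49 = 4.58%.
Change = 4.58% − 6.65% = −2.07 percentage points.

The unemployment rate changes by −2.07 percentage points.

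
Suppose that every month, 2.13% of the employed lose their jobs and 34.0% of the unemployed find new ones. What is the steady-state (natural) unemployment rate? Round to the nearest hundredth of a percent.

At steady state the flows balance: s·E = f·U, so U/(E+U) = s/(s+f).
u* = 2.13 / (2.13 + 34.0) = 2.13 / 36.13 = 5.90%.

Steady-state unemployment rate ≈ 5.90%.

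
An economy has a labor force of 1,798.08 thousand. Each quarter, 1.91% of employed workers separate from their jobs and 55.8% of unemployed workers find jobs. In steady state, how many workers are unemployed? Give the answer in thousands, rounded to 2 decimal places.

About 59.51 thousand are unemployed in steady state.

Steady-state unemployment rate u* = s/(s+f) = 1.91/(1.91+55.8) = 0.033097.
Unemployed = u* × labor force = 0.033097 × 1,798.08 ≈ 59.51 thousand.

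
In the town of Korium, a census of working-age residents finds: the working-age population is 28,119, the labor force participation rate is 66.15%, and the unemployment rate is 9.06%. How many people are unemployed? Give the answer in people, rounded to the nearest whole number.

Labor force = 0.6615 × 28,119 = 18,601.
Unemployed = 0.0906 × 18,601 ≈ 1,685.

About 1,685 are unemployed.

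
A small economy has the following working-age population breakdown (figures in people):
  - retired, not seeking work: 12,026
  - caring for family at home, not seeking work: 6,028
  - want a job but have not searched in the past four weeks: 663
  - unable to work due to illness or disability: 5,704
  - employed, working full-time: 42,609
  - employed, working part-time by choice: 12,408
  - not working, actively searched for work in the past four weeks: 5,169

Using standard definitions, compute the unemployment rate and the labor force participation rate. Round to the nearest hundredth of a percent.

Employed = 42,609 + 12,408 = 55,017.
Unemployed = 5,169.
Labor force = 55,017 + 5,169 = 60,186.
Not in labor force = 12,026 + 6,028 + 663 + 5,704 = 24,421 (those not working and not actively searching are outside the labor force — including those who want a job but have given up searching).
Civilian working-age population = 60,186 + 24,421 = 84,607.
Unemployment rate = 5,169 / 60,186 = 8.59%.
Labor force participation rate = 60,186 / 84,607 = 71.14%.

Unemployment rate ≈ 8.59%; labor force participation rate ≈ 71.14%.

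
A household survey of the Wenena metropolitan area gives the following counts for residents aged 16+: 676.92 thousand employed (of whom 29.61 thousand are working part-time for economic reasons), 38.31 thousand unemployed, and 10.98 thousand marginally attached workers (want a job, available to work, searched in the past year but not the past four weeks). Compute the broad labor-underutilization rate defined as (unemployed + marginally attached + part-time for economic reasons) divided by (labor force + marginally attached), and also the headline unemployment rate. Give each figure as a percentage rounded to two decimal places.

Labor force = 676.92 + 38.31 = 715.23 thousand.
Numerator = 38.31 + 10.98 + 29.61 = 78.90 thousand.
Denominator = 715.23 + 10.98 = 726.21 thousand.
Broad rate = 78.90 / 726.21 = 10.86%.
Headline unemployment rate = 38.31 / 715.23 = 5.36%.

Broad underutilization rate ≈ 10.86%; headline unemployment rate ≈ 5.36%.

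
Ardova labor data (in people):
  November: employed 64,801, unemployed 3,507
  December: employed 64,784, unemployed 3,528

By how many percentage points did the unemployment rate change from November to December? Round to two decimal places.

November: labor force = 64,801 + 3,507 = 68,308; u = 3,507/68,308 = 5.13%.
December: labor force = 64,784 + 3,528 = 68,312; u = 3,528/68,312 = 5.16%.
Change = 5.16% − 5.13% = +0.03 pp.

The unemployment rate changed by +0.03 percentage points.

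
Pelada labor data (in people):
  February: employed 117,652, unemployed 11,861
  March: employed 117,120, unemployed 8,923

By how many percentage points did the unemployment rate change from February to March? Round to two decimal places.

February: labor force = 117,652 + 11,861 = 129,513; u = 11,861/129,513 = 9.16%.
March: labor force = 117,120 + 8,923 = 126,043; u = 8,923/126,043 = 7.08%.
Change = 7.08% − 9.16% = −2.08 pp.

The unemployment rate changed by −2.08 percentage points.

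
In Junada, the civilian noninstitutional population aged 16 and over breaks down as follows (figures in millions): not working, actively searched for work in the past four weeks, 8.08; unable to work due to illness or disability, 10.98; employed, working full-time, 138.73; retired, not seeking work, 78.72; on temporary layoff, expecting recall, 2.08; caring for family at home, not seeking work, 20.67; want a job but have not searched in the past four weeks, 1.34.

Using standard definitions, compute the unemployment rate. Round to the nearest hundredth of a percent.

Employed = 138.73 million.
Unemployed = 8.08 + 2.08 = 10.16 million (jobless and actively searching, or on temporary layoff).
Labor force = 138.73 + 10.16 = 148.89 million.
Unemployment rate = 10.16 / 148.89 = 6.82%.

Unemployment rate ≈ 6.82%.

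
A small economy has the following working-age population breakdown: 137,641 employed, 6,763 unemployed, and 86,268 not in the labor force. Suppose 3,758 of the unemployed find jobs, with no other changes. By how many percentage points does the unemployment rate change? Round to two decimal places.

The unemployment rate changes by −2.60 percentage points.

Initially, labor force = 137,641 + 6,763 = 144,404, so u = 6,763/144,404 = 4.68%.
After the change, unemployed falls and employed rises by 3,758; labor force unchanged → E = 141,399, U = 3,005, labor force = 144,404.
New unemployment rate = 3,005 / 144,404 = 2.08%.
Change = 2.08% − 4.68% = −2.60 percentage points.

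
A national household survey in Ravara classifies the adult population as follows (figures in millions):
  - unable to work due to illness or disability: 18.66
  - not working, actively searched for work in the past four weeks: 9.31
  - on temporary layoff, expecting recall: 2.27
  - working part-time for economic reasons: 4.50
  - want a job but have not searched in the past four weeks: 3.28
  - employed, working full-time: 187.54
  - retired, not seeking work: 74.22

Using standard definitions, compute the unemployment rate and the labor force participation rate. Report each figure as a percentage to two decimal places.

Employed = 4.50 + 187.54 = 192.04 million (anyone who worked, including part-time for economic reasons, counts as employed).
Unemployed = 9.31 + 2.27 = 11.58 million (jobless and actively searching, or on temporary layoff).
Labor force = 192.04 + 11.58 = 203.62 million.
Not in labor force = 18.66 + 3.28 + 74.22 = 96.16 million (those not working and not actively searching are outside the labor force — including those who want a job but have given up searching).
Civilian working-age population = 203.62 + 96.16 = 299.78 million.
Unemployment rate = 11.58 / 203.62 = 5.69%.
Labor force participation rate = 203.62 / 299.78 = 67.92%.

Unemployment rate ≈ 5.69%; labor force participation rate ≈ 67.92%.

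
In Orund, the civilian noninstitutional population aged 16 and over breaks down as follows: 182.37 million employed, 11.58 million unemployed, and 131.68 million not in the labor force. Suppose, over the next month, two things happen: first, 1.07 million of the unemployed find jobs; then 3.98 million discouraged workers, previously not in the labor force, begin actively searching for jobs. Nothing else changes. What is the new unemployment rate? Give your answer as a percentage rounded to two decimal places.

Initially, labor force = 182.37 + 11.58 = 193.95 million, so u = 11.58/193.95 = 5.97%.
After the first change, unemployed falls and employed rises by 1.07; labor force unchanged → E = 183.44, U = 10.51, labor force = 193.95 million.
After the second change, unemployed and labor force both rise by 3.98 → E = 183.44, U = 14.49, labor force = 197.93 million.
New unemployment rate = 14.49 / 197.93 = 7.32%.

New unemployment rate ≈ 7.32%.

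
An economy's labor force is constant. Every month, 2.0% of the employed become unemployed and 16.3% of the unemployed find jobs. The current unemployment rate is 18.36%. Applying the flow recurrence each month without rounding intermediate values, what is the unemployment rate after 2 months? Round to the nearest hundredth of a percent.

With a fixed labor force, u_{t+1} = u_t + s·(1−u_t) − f·u_t = u_t·(1−s−f) + s.
Here 1−s−f = 0.817 and s = 0.020.
u_1 = 0.183600 × 0.817 + 0.020 = 0.170001.
u_2 = 0.170001 × 0.817 + 0.020 = 0.158891.

Unemployment rate after two months ≈ 15.89%.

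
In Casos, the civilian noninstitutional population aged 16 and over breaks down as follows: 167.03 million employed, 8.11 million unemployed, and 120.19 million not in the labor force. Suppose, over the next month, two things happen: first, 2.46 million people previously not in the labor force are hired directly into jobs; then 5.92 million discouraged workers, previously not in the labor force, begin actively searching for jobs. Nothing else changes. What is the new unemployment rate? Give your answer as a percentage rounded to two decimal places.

Initially, labor force = 167.03 + 8.11 = 175.14 million, so u = 8.11/175.14 = 4.63%.
After the first change, employed and labor force both rise by 2.46; unemployed unchanged → E = 169.49, U = 8.11, labor force = 177.60 million.
After the second change, unemployed and labor force both rise by 5.92 → E = 169.49, U = 14.03, labor force = 183.52 million.
New unemployment rate = 14.03 / 183.52 = 7.64%.

New unemployment rate ≈ 7.64%.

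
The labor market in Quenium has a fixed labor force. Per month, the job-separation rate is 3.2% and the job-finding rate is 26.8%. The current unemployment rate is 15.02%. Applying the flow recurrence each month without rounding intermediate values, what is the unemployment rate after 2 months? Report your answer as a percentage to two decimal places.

With a fixed labor force, u_{t+1} = u_t + s·(1−u_t) − f·u_t = u_t·(1−s−f) + s.
Here 1−s−f = 0.700 and s = 0.032.
u_1 = 0.150200 × 0.700 + 0.032 = 0.137140.
u_2 = 0.137140 × 0.700 + 0.032 = 0.127998.

Unemployment rate after two months ≈ 12.80%.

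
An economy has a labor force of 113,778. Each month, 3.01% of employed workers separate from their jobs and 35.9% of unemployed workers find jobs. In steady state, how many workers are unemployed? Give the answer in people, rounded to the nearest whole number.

Steady-state unemployment rate u* = s/(s+f) = 3.01/(3.01+35.9) = 0.077358.
Unemployed = u* × labor force = 0.077358 × 113,778 ≈ 8,802.

About 8,802 are unemployed in steady state.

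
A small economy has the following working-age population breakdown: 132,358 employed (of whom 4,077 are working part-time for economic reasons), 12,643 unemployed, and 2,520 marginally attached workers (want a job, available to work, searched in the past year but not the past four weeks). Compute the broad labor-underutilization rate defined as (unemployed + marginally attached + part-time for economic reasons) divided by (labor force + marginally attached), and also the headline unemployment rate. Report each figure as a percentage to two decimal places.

Labor force = 132,358 + 12,643 = 145,001.
Numerator = 12,643 + 2,520 + 4,077 = 19,240.
Denominator = 145,001 + 2,520 = 147,521.
Broad rate = 19,240 / 147,521 = 13.04%.
Headline unemployment rate = 12,643 / 145,001 = 8.72%.

Broad underutilization rate ≈ 13.04%; headline unemployment rate ≈ 8.72%.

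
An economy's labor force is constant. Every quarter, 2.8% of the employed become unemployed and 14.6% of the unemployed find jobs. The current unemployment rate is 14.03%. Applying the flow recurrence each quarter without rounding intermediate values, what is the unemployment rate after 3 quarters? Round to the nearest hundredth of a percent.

With a fixed labor force, u_{t+1} = u_t + s·(1−u_t) − f·u_t = u_t·(1−s−f) + s.
Here 1−s−f = 0.826 and s = 0.028.
u_1 = 0.140300 × 0.826 + 0.028 = 0.143888.
u_2 = 0.143888 × 0.826 + 0.028 = 0.146851.
u_3 = 0.146851 × 0.826 + 0.028 = 0.149299.

Unemployment rate after three quarters ≈ 14.93%.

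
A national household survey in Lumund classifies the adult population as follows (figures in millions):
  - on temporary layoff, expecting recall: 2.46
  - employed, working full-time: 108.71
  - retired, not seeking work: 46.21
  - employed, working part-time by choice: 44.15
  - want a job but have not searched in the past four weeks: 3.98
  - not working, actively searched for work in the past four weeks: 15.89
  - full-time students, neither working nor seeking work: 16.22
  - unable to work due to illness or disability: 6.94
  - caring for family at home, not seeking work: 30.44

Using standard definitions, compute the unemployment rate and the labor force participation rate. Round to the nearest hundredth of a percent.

Unemployment rate ≈ 10.72%; labor force participation rate ≈ 62.26%.

Employed = 108.71 + 44.15 = 152.86 million.
Unemployed = 2.46 + 15.89 = 18.35 million (jobless and actively searching, or on temporary layoff).
Labor force = 152.86 + 18.35 = 171.21 million.
Not in labor force = 46.21 + 3.98 + 16.22 + 6.94 + 30.44 = 103.79 million (those not working and not actively searching are outside the labor force — including those who want a job but have given up searching).
Civilian working-age population = 171.21 + 103.79 = 275.00 million.
Unemployment rate = 18.35 / 171.21 = 10.72%.
Labor force participation rate = 171.21 / 275.00 = 62.26%.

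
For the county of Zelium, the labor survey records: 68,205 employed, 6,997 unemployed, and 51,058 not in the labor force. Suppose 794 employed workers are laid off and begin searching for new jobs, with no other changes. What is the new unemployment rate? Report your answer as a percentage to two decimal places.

New unemployment rate ≈ 10.36%.

Initially, labor force = 68,205 + 6,997 = 75,202, so u = 6,997/75,202 = 9.30%.
After the change, employed falls and unemployed rises by 794; labor force unchanged → E = 67,411, U = 7,791, labor force = 75,202.
New unemployment rate = 7,791 / 75,202 = 10.36%.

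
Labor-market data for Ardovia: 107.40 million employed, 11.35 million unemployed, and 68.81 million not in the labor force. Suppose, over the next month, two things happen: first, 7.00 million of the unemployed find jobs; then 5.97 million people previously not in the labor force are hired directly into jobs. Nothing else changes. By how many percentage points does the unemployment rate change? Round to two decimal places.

The unemployment rate changes by −6.07 percentage points.

Initially, labor force = 107.40 + 11.35 = 118.75 million, so u = 11.35/118.75 = 9.56%.
After the first change, unemployed falls and employed rises by 7.00; labor force unchanged → E = 114.40, U = 4.35, labor force = 118.75 million.
After the second change, employed and labor force both rise by 5.97; unemployed unchanged → E = 120.37, U = 4.35, labor force = 124.72 million.
New unemployment rate = 4.35 / 124.72 = 3.49%.
Change = 3.49% − 9.56% = −6.07 percentage points.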